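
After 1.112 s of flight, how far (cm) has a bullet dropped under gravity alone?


drop = 0.5*g*t^2 = 0.5*9.81*1.112^2 = 6.06525 m ≈ 606.5 cm

606.5 cm


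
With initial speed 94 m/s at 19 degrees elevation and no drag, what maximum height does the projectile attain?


H = (v0*sin(theta))^2 / (2g) = (94*sin(19°))^2 / (2*9.81) = 47.74 m

47.74 m


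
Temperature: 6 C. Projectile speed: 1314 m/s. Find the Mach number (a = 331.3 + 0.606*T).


a = 331.3 + 0.606*(6) = 334.936 m/s
M = v/a = 1314/334.936 = 3.923

3.923


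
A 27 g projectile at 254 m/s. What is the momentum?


p = m*v = 0.027*254 = 6.858 kg·m/s

6.858 kg·m/s


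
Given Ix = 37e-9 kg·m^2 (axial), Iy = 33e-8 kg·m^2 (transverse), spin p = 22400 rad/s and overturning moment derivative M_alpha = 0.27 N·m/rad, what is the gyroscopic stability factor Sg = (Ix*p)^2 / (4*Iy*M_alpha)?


Sg = Ix^2 * p^2 / (4 * Iy * M_alpha) = (37e-9)^2 * 22400^2 / (4 * 33e-8 * 0.27) = 1.927

1.927


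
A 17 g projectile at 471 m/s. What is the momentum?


p = m*v = 0.017*471 = 8.007 kg·m/s

8.007 kg·m/s


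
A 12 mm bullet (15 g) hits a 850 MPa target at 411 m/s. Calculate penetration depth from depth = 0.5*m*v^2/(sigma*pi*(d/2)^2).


A = pi*(d/2)^2 = pi*(12/2)^2 = 113.097 mm^2
E = 0.5*m*v^2 = 0.5*0.015*411^2 = 1266.91 J
depth = E/(sigma*A) = 1266.91 J / (850 MPa * 113.097 mm^2) = 1266.91/(850 * 113.097) m = 0.0131787 m ≈ 13.18 mm

13.18 mm


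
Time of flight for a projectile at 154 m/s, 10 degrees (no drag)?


T = 2*v0*sin(theta)/g = 2*154*sin(10°)/9.81 = 5.452 s

5.452 s


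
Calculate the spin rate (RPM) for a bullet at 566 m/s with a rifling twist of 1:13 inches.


twist_m = 13*0.0254 = 0.3302 m
spin = v/twist = 566/0.3302 = 1714.113 rev/s
RPM = spin*60 = 1714.113*60 ≈ 102847 RPM

102847 RPM


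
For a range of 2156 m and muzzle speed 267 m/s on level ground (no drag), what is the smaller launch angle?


sin(2*theta) = R*g/v0^2 = 2156*9.81/267^2 = 0.296685, theta = arcsin(0.296685)/2 = 8.629°

8.629 degrees


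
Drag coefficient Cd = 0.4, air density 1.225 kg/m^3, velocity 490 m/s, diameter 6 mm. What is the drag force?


A = pi*(d/2)^2 = pi*(6/2000)^2 = 2.82743e-05 m^2
Fd = 0.5*Cd*rho*A*v^2 = 0.5*0.4*1.225*2.82743e-05*490^2 = 1.663 N

1.663 N


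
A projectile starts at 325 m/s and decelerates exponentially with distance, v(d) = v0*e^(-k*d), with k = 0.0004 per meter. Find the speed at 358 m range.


v = v0*exp(-k*d) = 325*exp(-0.0004*358) = 281.6 m/s

281.6 m/s


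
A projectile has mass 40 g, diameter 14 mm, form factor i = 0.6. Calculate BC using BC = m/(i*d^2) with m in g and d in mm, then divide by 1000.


BC = m/(i*d^2*1000) = 40/(0.6 * 14^2 * 1000) = 0.0003401

0.0003401


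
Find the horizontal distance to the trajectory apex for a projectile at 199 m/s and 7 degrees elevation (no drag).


R = v0^2*sin(2*theta)/g = 199^2*sin(2*7°)/9.81 = 976.59 m
apex_dist = R/2 = 976.59/2 = 488.3 m

488.3 m


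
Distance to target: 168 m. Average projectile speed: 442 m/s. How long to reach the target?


t = d/v = 168/442 = 0.3801 s

0.3801 s


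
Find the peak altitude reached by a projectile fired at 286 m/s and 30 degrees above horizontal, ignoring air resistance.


H = (v0*sin(theta))^2 / (2g) = (286*sin(30°))^2 / (2*9.81) = 1042 m

1042 m


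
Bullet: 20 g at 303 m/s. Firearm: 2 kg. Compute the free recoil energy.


v_r = m_p*v_p/m_gun = 0.02*303/2 = 3.03 m/s, E_r = 0.5*m_gun*v_r^2 = 0.5*2*3.03^2 = 9.181 J

9.181 J


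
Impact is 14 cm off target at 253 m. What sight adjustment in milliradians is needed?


1 mrad subtends 1 cm per 10 m of range, so adj = error_cm / (dist_m / 10) = 14 / (253/10) = 0.5534 mrad

0.5534 mrad


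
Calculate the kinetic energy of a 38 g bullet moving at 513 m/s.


E = 0.5*m*v^2 = 0.5*0.038*513^2 = 5000 J

5000 J


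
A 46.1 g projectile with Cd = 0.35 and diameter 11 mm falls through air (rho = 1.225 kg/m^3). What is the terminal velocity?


A = pi*(d/2)^2 = pi*(11/2000)^2 = 9.50332e-05 m^2
vt = sqrt(2mg/(Cd*rho*A)) = sqrt(2*0.0461*9.81/(0.35 * 1.225 * 9.50332e-05)) = 149 m/s

149 m/s


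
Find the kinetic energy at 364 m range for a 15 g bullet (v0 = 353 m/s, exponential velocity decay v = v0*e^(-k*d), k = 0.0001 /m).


v = v0*exp(-k*d) = 353*exp(-0.0001*364) = 340.382 m/s
E = 0.5*m*v^2 = 0.5*0.015*340.382^2 = 868.9 J

868.9 J


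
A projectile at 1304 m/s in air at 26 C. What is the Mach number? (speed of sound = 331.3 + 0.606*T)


a = 331.3 + 0.606*(26) = 347.056 m/s
M = v/a = 1304/347.056 = 3.757

3.757


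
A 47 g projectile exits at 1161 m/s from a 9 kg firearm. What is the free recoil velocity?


v_recoil = m_p * v_p / m_gun = 0.047 * 1161 / 9 = 6.063 m/s

6.063 m/s


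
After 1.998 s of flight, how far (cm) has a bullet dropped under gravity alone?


drop = 0.5*g*t^2 = 0.5*9.81*1.998^2 = 19.5808 m ≈ 1958 cm

1958 cm


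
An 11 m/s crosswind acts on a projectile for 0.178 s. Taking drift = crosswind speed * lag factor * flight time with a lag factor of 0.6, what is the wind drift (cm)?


drift = v_wind * lag * t = 11 * 0.6 * 0.178 = 1.1748 m ≈ 117.5 cm

117.5 cm


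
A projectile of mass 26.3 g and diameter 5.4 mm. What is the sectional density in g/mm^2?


SD = m/d^2 = 26.3/5.4^2 = 0.9019 g/mm^2

0.9019 g/mm^2


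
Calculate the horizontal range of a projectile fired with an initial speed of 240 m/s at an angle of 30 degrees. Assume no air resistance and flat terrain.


R = v0^2 * sin(2*theta) / g = 240^2 * sin(2*30°) / 9.81 = 5085 m

5085 m


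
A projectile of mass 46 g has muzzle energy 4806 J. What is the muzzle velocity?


v = sqrt(2*E/m) = sqrt(2*4806/0.046) = 457.1 m/s

457.1 m/s


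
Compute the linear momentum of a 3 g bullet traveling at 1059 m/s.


p = m*v = 0.003*1059 = 3.177 kg·m/s

3.177 kg·m/s


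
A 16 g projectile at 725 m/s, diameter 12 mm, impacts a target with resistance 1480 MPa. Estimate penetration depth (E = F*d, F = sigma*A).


A = pi*(d/2)^2 = pi*(12/2)^2 = 113.097 mm^2
E = 0.5*m*v^2 = 0.5*0.016*725^2 = 4205 J
depth = E/(sigma*A) = 4205 J / (1480 MPa * 113.097 mm^2) = 4205/(1480 * 113.097) m = 0.0251219 m ≈ 25.12 mm

25.12 mm


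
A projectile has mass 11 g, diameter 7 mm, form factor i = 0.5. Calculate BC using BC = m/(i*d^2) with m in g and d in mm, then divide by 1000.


BC = m/(i*d^2*1000) = 11/(0.5 * 7^2 * 1000) = 0.000449

0.000449


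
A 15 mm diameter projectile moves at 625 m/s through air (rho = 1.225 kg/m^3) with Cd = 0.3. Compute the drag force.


A = pi*(d/2)^2 = pi*(15/2000)^2 = 1.76715e-04 m^2
Fd = 0.5*Cd*rho*A*v^2 = 0.5*0.3*1.225*1.76715e-04*625^2 = 12.68 N

12.68 N


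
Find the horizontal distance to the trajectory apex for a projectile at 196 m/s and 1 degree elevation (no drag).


R = v0^2*sin(2*theta)/g = 196^2*sin(2*1°)/9.81 = 136.667 m
apex_dist = R/2 = 136.667/2 = 68.33 m

68.33 m


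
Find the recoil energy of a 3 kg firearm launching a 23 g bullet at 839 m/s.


v_r = m_p*v_p/m_gun = 0.023*839/3 = 6.43233 m/s, E_r = 0.5*m_gun*v_r^2 = 0.5*3*6.43233^2 = 62.06 J

62.06 J


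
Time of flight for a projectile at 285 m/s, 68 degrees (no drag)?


T = 2*v0*sin(theta)/g = 2*285*sin(68°)/9.81 = 53.87 s

53.87 s


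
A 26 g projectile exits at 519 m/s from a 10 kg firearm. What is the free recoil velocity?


v_recoil = m_p * v_p / m_gun = 0.026 * 519 / 10 = 1.349 m/s

1.349 m/s


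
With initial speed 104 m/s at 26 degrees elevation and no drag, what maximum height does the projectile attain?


H = (v0*sin(theta))^2 / (2g) = (104*sin(26°))^2 / (2*9.81) = 105.9 m

105.9 m


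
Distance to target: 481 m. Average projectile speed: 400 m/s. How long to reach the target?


t = d/v = 481/400 = 1.202 s

1.202 s


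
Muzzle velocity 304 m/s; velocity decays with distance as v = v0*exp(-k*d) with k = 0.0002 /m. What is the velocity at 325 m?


v = v0*exp(-k*d) = 304*exp(-0.0002*325) = 284.9 m/s

284.9 m/s


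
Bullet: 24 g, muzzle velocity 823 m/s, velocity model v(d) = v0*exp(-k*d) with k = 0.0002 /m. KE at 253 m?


v = v0*exp(-k*d) = 823*exp(-0.0002*253) = 782.392 m/s
E = 0.5*m*v^2 = 0.5*0.024*782.392^2 = 7346 J

7346 J


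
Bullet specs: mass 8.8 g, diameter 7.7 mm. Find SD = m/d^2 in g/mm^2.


SD = m/d^2 = 8.8/7.7^2 = 0.1484 g/mm^2

0.1484 g/mm^2


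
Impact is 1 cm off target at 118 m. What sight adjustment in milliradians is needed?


1 mrad subtends 1 cm per 10 m of range, so adj = error_cm / (dist_m / 10) = 1 / (118/10) = 0.08475 mrad

0.08475 mrad


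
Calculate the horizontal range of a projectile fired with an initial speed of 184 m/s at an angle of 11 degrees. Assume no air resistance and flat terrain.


R = v0^2 * sin(2*theta) / g = 184^2 * sin(2*11°) / 9.81 = 1293 m

1293 m


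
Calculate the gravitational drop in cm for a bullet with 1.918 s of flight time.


drop = 0.5*g*t^2 = 0.5*9.81*1.918^2 = 18.0441 m ≈ 1804 cm

1804 cm


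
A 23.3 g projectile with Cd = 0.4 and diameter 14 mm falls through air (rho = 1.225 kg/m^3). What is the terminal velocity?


A = pi*(d/2)^2 = pi*(14/2000)^2 = 1.53938e-04 m^2
vt = sqrt(2mg/(Cd*rho*A)) = sqrt(2*0.0233*9.81/(0.4 * 1.225 * 1.53938e-04)) = 77.85 m/s

77.85 m/s


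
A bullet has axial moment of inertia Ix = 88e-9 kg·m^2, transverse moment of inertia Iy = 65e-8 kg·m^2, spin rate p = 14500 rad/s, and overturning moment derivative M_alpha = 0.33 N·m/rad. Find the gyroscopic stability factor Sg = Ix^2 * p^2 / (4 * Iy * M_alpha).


Sg = Ix^2 * p^2 / (4 * Iy * M_alpha) = (88e-9)^2 * 14500^2 / (4 * 65e-8 * 0.33) = 1.898

1.898


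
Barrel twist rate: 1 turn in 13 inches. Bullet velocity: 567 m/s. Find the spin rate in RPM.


twist_m = 13*0.0254 = 0.3302 m
spin = v/twist = 567/0.3302 = 1717.141 rev/s
RPM = spin*60 = 1717.141*60 ≈ 103028 RPM

103028 RPM


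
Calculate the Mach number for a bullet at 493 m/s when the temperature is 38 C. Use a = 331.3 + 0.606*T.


a = 331.3 + 0.606*(38) = 354.328 m/s
M = v/a = 493/354.328 = 1.391

1.391


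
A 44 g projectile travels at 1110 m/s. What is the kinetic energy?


E = 0.5*m*v^2 = 0.5*0.044*1110^2 = 27106 J

27106 J


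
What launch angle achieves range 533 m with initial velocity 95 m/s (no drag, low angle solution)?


sin(2*theta) = R*g/v0^2 = 533*9.81/95^2 = 0.579361, theta = arcsin(0.579361)/2 = 17.7°

17.7 degrees


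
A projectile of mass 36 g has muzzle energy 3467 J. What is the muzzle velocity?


v = sqrt(2*E/m) = sqrt(2*3467/0.036) = 438.9 m/s

438.9 m/s


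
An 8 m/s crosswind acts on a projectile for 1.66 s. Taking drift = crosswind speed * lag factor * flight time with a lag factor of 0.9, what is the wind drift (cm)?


drift = v_wind * lag * t = 8 * 0.9 * 1.66 = 11.952 m ≈ 1195 cm

1195 cm


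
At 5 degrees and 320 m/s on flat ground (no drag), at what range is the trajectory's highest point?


R = v0^2*sin(2*theta)/g = 320^2*sin(2*5°)/9.81 = 1812.6 m
apex_dist = R/2 = 1812.6/2 = 906.3 m

906.3 m


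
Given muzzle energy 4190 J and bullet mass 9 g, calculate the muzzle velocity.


v = sqrt(2*E/m) = sqrt(2*4190/0.009) = 964.9 m/s

964.9 m/s


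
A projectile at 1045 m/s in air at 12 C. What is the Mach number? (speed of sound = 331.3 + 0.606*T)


a = 331.3 + 0.606*(12) = 338.572 m/s
M = v/a = 1045/338.572 = 3.086

3.086


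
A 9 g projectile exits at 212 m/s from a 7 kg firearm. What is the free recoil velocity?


v_recoil = m_p * v_p / m_gun = 0.009 * 212 / 7 = 0.2726 m/s

0.2726 m/s


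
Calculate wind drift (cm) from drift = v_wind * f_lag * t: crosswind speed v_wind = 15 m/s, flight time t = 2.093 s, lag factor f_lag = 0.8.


drift = v_wind * lag * t = 15 * 0.8 * 2.093 = 25.116 m ≈ 2512 cm

2512 cm


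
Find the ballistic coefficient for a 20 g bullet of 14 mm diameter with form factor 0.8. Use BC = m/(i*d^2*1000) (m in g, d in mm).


BC = m/(i*d^2*1000) = 20/(0.8 * 14^2 * 1000) = 0.0001276

0.0001276


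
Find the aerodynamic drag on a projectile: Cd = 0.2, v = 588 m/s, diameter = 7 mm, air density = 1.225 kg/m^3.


A = pi*(d/2)^2 = pi*(7/2000)^2 = 3.84845e-05 m^2
Fd = 0.5*Cd*rho*A*v^2 = 0.5*0.2*1.225*3.84845e-05*588^2 = 1.63 N

1.63 N


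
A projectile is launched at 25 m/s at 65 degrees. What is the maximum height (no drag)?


H = (v0*sin(theta))^2 / (2g) = (25*sin(65°))^2 / (2*9.81) = 26.17 m

26.17 m


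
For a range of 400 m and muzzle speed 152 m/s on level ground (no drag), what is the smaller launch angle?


sin(2*theta) = R*g/v0^2 = 400*9.81/152^2 = 0.169841, theta = arcsin(0.169841)/2 = 4.889°

4.889 degrees


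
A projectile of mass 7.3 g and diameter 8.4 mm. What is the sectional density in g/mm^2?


SD = m/d^2 = 7.3/8.4^2 = 0.1035 g/mm^2

0.1035 g/mm^2


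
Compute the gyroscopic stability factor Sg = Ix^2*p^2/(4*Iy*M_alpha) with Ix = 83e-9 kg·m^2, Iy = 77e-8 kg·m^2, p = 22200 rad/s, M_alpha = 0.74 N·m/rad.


Sg = Ix^2 * p^2 / (4 * Iy * M_alpha) = (83e-9)^2 * 22200^2 / (4 * 77e-8 * 0.74) = 1.49

1.49


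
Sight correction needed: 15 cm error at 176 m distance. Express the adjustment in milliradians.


1 mrad subtends 1 cm per 10 m of range, so adj = error_cm / (dist_m / 10) = 15 / (176/10) = 0.8523 mrad

0.8523 mrad


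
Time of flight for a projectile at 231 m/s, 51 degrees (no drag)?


T = 2*v0*sin(theta)/g = 2*231*sin(51°)/9.81 = 36.6 s

36.6 s


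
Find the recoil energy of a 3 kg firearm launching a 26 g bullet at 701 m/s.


v_r = m_p*v_p/m_gun = 0.026*701/3 = 6.07533 m/s, E_r = 0.5*m_gun*v_r^2 = 0.5*3*6.07533^2 = 55.36 J

55.36 J


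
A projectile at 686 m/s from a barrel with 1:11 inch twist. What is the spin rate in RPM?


twist_m = 11*0.0254 = 0.2794 m
spin = v/twist = 686/0.2794 = 2455.261 rev/s
RPM = spin*60 = 2455.261*60 ≈ 147316 RPM

147316 RPM


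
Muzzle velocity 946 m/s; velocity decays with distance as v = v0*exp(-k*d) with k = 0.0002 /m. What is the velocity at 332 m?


v = v0*exp(-k*d) = 946*exp(-0.0002*332) = 885.2 m/s

885.2 m/s


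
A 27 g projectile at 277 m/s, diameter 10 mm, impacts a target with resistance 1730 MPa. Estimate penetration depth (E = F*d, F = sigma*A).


A = pi*(d/2)^2 = pi*(10/2)^2 = 78.5398 mm^2
E = 0.5*m*v^2 = 0.5*0.027*277^2 = 1035.84 J
depth = E/(sigma*A) = 1035.84 J / (1730 MPa * 78.5398 mm^2) = 1035.84/(1730 * 78.5398) m = 0.00762355 m ≈ 7.624 mm

7.624 mm


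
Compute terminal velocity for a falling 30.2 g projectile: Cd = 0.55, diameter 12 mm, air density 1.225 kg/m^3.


A = pi*(d/2)^2 = pi*(12/2000)^2 = 1.13097e-04 m^2
vt = sqrt(2mg/(Cd*rho*A)) = sqrt(2*0.0302*9.81/(0.55 * 1.225 * 1.13097e-04)) = 88.18 m/s

88.18 m/s


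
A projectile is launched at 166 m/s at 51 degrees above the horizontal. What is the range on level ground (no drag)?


R = v0^2 * sin(2*theta) / g = 166^2 * sin(2*51°) / 9.81 = 2748 m

2748 m


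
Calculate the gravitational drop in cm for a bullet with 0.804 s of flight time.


drop = 0.5*g*t^2 = 0.5*9.81*0.804^2 = 3.17067 m ≈ 317.1 cm

317.1 cm


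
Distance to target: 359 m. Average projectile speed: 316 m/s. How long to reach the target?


t = d/v = 359/316 = 1.136 s

1.136 s


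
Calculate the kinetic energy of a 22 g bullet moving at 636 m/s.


E = 0.5*m*v^2 = 0.5*0.022*636^2 = 4449 J

4449 J


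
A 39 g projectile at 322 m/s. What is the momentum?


p = m*v = 0.039*322 = 12.56 kg·m/s

12.56 kg·m/s


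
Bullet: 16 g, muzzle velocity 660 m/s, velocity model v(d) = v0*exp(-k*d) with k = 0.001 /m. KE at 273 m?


v = v0*exp(-k*d) = 660*exp(-0.001*273) = 502.321 m/s
E = 0.5*m*v^2 = 0.5*0.016*502.321^2 = 2019 J

2019 J


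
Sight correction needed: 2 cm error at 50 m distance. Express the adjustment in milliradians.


1 mrad subtends 1 cm per 10 m of range, so adj = error_cm / (dist_m / 10) = 2 / (50/10) = 0.4 mrad

0.4 mrad


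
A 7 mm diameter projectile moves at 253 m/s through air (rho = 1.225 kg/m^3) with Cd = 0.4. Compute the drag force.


A = pi*(d/2)^2 = pi*(7/2000)^2 = 3.84845e-05 m^2
Fd = 0.5*Cd*rho*A*v^2 = 0.5*0.4*1.225*3.84845e-05*253^2 = 0.6035 N

0.6035 N


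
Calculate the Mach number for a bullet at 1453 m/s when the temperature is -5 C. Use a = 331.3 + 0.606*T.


a = 331.3 + 0.606*(-5) = 328.27 m/s
M = v/a = 1453/328.27 = 4.426

4.426


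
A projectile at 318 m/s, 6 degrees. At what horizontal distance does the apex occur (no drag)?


R = v0^2*sin(2*theta)/g = 318^2*sin(2*6°)/9.81 = 2143.21 m
apex_dist = R/2 = 2143.21/2 = 1072 m

1072 m


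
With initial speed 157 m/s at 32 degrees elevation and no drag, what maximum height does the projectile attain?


H = (v0*sin(theta))^2 / (2g) = (157*sin(32°))^2 / (2*9.81) = 352.8 m

352.8 m


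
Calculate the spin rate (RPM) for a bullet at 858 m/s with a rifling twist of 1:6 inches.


twist_m = 6*0.0254 = 0.1524 m
spin = v/twist = 858/0.1524 = 5629.921 rev/s
RPM = spin*60 = 5629.921*60 ≈ 337795 RPM

337795 RPM


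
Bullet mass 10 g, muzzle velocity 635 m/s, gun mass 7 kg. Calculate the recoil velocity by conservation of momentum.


v_recoil = m_p * v_p / m_gun = 0.01 * 635 / 7 = 0.9071 m/s

0.9071 m/s


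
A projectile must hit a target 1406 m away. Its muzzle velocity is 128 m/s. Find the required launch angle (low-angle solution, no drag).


sin(2*theta) = R*g/v0^2 = 1406*9.81/128^2 = 0.841849, theta = arcsin(0.841849)/2 = 28.67°

28.67 degrees


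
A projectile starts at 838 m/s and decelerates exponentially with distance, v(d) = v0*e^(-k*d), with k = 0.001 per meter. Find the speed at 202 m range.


v = v0*exp(-k*d) = 838*exp(-0.001*202) = 684.7 m/s

684.7 m/s


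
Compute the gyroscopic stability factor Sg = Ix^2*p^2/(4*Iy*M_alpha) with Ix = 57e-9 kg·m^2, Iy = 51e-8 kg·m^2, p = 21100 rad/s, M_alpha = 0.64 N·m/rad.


Sg = Ix^2 * p^2 / (4 * Iy * M_alpha) = (57e-9)^2 * 21100^2 / (4 * 51e-8 * 0.64) = 1.108

1.108


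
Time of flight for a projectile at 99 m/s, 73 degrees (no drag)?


T = 2*v0*sin(theta)/g = 2*99*sin(73°)/9.81 = 19.3 s

19.3 s


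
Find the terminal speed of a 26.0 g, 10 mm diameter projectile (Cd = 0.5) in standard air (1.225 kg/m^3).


A = pi*(d/2)^2 = pi*(10/2000)^2 = 7.85398e-05 m^2
vt = sqrt(2mg/(Cd*rho*A)) = sqrt(2*0.026*9.81/(0.5 * 1.225 * 7.85398e-05)) = 103 m/s

103 m/s


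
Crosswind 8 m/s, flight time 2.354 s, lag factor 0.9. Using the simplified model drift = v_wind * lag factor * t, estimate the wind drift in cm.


drift = v_wind * lag * t = 8 * 0.9 * 2.354 = 16.9488 m ≈ 1695 cm

1695 cm


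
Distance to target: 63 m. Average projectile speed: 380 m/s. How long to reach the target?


t = d/v = 63/380 = 0.1658 s

0.1658 s


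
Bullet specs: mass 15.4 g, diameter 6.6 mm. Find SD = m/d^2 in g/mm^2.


SD = m/d^2 = 15.4/6.6^2 = 0.3535 g/mm^2

0.3535 g/mm^2


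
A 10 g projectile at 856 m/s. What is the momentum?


p = m*v = 0.01*856 = 8.56 kg·m/s

8.56 kg·m/s


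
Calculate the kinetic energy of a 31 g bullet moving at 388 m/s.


E = 0.5*m*v^2 = 0.5*0.031*388^2 = 2333 J

2333 J


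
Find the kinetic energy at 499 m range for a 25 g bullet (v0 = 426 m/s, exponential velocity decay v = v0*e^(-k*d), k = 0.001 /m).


v = v0*exp(-k*d) = 426*exp(-0.001*499) = 258.641 m/s
E = 0.5*m*v^2 = 0.5*0.025*258.641^2 = 836.2 J

836.2 J


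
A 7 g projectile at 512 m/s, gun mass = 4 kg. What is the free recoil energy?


v_r = m_p*v_p/m_gun = 0.007*512/4 = 0.896 m/s, E_r = 0.5*m_gun*v_r^2 = 0.5*4*0.896^2 = 1.606 J

1.606 J


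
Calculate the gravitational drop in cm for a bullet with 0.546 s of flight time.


drop = 0.5*g*t^2 = 0.5*9.81*0.546^2 = 1.46226 m ≈ 146.2 cm

146.2 cm


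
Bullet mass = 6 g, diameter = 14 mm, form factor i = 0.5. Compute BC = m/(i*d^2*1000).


BC = m/(i*d^2*1000) = 6/(0.5 * 14^2 * 1000) = 6.122e-05

6.122e-05


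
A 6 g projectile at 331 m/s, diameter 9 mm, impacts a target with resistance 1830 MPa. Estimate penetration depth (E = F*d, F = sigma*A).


A = pi*(d/2)^2 = pi*(9/2)^2 = 63.6173 mm^2
E = 0.5*m*v^2 = 0.5*0.006*331^2 = 328.683 J
depth = E/(sigma*A) = 328.683 J / (1830 MPa * 63.6173 mm^2) = 328.683/(1830 * 63.6173) m = 0.00282326 m ≈ 2.823 mm

2.823 mm


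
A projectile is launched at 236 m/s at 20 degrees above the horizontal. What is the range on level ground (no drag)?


R = v0^2 * sin(2*theta) / g = 236^2 * sin(2*20°) / 9.81 = 3649 m

3649 m


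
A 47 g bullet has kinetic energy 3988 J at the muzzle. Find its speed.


v = sqrt(2*E/m) = sqrt(2*3988/0.047) = 411.9 m/s

411.9 m/s


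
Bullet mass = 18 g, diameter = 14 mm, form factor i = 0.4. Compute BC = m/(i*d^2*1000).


BC = m/(i*d^2*1000) = 18/(0.4 * 14^2 * 1000) = 0.0002296

0.0002296


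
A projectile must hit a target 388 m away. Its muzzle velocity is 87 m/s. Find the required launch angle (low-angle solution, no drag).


sin(2*theta) = R*g/v0^2 = 388*9.81/87^2 = 0.502878, theta = arcsin(0.502878)/2 = 15.1°

15.1 degrees


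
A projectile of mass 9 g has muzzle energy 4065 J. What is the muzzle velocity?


v = sqrt(2*E/m) = sqrt(2*4065/0.009) = 950.4 m/s

950.4 m/s


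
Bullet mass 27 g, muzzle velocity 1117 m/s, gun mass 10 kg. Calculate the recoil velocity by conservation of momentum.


v_recoil = m_p * v_p / m_gun = 0.027 * 1117 / 10 = 3.016 m/s

3.016 m/s


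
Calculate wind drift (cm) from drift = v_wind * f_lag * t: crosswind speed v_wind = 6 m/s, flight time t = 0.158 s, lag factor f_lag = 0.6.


drift = v_wind * lag * t = 6 * 0.6 * 0.158 = 0.5688 m ≈ 56.88 cm

56.88 cm


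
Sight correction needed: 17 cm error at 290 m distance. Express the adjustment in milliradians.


1 mrad subtends 1 cm per 10 m of range, so adj = error_cm / (dist_m / 10) = 17 / (290/10) = 0.5862 mrad

0.5862 mrad


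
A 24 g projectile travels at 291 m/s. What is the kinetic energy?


E = 0.5*m*v^2 = 0.5*0.024*291^2 = 1016 J

1016 J


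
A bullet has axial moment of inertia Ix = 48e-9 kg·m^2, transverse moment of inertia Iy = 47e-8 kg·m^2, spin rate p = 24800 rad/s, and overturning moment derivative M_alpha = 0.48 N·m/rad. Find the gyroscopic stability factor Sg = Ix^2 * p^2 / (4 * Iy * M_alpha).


Sg = Ix^2 * p^2 / (4 * Iy * M_alpha) = (48e-9)^2 * 24800^2 / (4 * 47e-8 * 0.48) = 1.57

1.57


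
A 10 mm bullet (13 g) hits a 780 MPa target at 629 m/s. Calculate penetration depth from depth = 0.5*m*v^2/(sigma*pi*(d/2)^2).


A = pi*(d/2)^2 = pi*(10/2)^2 = 78.5398 mm^2
E = 0.5*m*v^2 = 0.5*0.013*629^2 = 2571.67 J
depth = E/(sigma*A) = 2571.67 J / (780 MPa * 78.5398 mm^2) = 2571.67/(780 * 78.5398) m = 0.0419788 m ≈ 41.98 mm

41.98 mm


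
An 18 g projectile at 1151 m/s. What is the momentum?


p = m*v = 0.018*1151 = 20.72 kg·m/s

20.72 kg·m/s


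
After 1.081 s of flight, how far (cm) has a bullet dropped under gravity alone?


drop = 0.5*g*t^2 = 0.5*9.81*1.081^2 = 5.73179 m ≈ 573.2 cm

573.2 cm


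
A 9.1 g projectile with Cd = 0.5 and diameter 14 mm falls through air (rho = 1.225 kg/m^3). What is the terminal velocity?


A = pi*(d/2)^2 = pi*(14/2000)^2 = 1.53938e-04 m^2
vt = sqrt(2mg/(Cd*rho*A)) = sqrt(2*0.0091*9.81/(0.5 * 1.225 * 1.53938e-04)) = 43.52 m/s

43.52 m/s


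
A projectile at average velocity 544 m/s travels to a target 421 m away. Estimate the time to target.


t = d/v = 421/544 = 0.7739 s

0.7739 s


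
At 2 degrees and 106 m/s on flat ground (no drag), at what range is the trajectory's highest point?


R = v0^2*sin(2*theta)/g = 106^2*sin(2*2°)/9.81 = 79.8964 m
apex_dist = R/2 = 79.8964/2 = 39.95 m

39.95 m


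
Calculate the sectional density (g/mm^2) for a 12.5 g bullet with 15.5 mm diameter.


SD = m/d^2 = 12.5/15.5^2 = 0.05203 g/mm^2

0.05203 g/mm^2


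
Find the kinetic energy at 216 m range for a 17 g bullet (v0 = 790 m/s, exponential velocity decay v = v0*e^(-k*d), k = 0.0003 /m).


v = v0*exp(-k*d) = 790*exp(-0.0003*216) = 740.431 m/s
E = 0.5*m*v^2 = 0.5*0.017*740.431^2 = 4660 J

4660 J


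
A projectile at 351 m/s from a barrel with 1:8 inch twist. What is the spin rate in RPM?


twist_m = 8*0.0254 = 0.2032 m
spin = v/twist = 351/0.2032 = 1727.362 rev/s
RPM = spin*60 = 1727.362*60 ≈ 103642 RPM

103642 RPM


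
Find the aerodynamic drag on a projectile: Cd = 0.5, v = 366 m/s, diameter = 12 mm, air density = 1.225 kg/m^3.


A = pi*(d/2)^2 = pi*(12/2000)^2 = 1.13097e-04 m^2
Fd = 0.5*Cd*rho*A*v^2 = 0.5*0.5*1.225*1.13097e-04*366^2 = 4.64 N

4.64 N


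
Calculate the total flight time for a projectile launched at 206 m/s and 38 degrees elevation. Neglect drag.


T = 2*v0*sin(theta)/g = 2*206*sin(38°)/9.81 = 25.86 s

25.86 s


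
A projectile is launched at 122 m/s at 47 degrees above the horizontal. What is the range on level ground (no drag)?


R = v0^2 * sin(2*theta) / g = 122^2 * sin(2*47°) / 9.81 = 1514 m

1514 m


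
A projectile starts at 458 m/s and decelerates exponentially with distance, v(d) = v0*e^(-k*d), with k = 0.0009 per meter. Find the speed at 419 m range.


v = v0*exp(-k*d) = 458*exp(-0.0009*419) = 314.1 m/s

314.1 m/s


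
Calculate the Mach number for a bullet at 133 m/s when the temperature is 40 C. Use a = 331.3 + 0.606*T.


a = 331.3 + 0.606*(40) = 355.54 m/s
M = v/a = 133/355.54 = 0.3741

0.3741


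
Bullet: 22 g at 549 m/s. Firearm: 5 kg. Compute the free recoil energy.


v_r = m_p*v_p/m_gun = 0.022*549/5 = 2.4156 m/s, E_r = 0.5*m_gun*v_r^2 = 0.5*5*2.4156^2 = 14.59 J

14.59 J


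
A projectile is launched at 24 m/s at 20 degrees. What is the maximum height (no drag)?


H = (v0*sin(theta))^2 / (2g) = (24*sin(20°))^2 / (2*9.81) = 3.434 m

3.434 m


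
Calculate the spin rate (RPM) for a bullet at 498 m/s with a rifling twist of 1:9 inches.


twist_m = 9*0.0254 = 0.2286 m
spin = v/twist = 498/0.2286 = 2178.478 rev/s
RPM = spin*60 = 2178.478*60 ≈ 130709 RPM

130709 RPM


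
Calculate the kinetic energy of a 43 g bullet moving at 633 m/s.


E = 0.5*m*v^2 = 0.5*0.043*633^2 = 8615 J

8615 J


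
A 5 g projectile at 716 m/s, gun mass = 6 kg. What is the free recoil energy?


v_r = m_p*v_p/m_gun = 0.005*716/6 = 0.596667 m/s, E_r = 0.5*m_gun*v_r^2 = 0.5*6*0.596667^2 = 1.068 J

1.068 J


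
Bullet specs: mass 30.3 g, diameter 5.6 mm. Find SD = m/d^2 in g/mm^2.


SD = m/d^2 = 30.3/5.6^2 = 0.9662 g/mm^2

0.9662 g/mm^2


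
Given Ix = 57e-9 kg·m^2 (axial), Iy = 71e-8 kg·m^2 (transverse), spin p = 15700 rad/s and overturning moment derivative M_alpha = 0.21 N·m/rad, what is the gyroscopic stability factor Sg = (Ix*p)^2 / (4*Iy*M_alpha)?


Sg = Ix^2 * p^2 / (4 * Iy * M_alpha) = (57e-9)^2 * 15700^2 / (4 * 71e-8 * 0.21) = 1.343

1.343


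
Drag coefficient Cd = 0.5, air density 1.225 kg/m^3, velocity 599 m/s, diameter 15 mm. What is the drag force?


A = pi*(d/2)^2 = pi*(15/2000)^2 = 1.76715e-04 m^2
Fd = 0.5*Cd*rho*A*v^2 = 0.5*0.5*1.225*1.76715e-04*599^2 = 19.42 N

19.42 N


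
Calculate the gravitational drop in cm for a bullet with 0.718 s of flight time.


drop = 0.5*g*t^2 = 0.5*9.81*0.718^2 = 2.52865 m ≈ 252.9 cm

252.9 cm


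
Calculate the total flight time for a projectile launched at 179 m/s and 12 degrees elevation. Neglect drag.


T = 2*v0*sin(theta)/g = 2*179*sin(12°)/9.81 = 7.587 s

7.587 s


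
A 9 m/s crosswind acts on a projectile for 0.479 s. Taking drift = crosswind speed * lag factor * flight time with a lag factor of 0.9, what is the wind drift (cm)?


drift = v_wind * lag * t = 9 * 0.9 * 0.479 = 3.8799 m ≈ 388 cm

388 cm


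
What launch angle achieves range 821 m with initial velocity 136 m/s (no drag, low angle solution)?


sin(2*theta) = R*g/v0^2 = 821*9.81/136^2 = 0.435446, theta = arcsin(0.435446)/2 = 12.91°

12.91 degrees


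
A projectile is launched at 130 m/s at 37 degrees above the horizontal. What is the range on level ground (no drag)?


R = v0^2 * sin(2*theta) / g = 130^2 * sin(2*37°) / 9.81 = 1656 m

1656 m


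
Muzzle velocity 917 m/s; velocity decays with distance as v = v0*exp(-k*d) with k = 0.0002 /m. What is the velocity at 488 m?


v = v0*exp(-k*d) = 917*exp(-0.0002*488) = 831.7 m/s

831.7 m/s


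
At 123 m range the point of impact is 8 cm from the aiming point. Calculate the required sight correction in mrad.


1 mrad subtends 1 cm per 10 m of range, so adj = error_cm / (dist_m / 10) = 8 / (123/10) = 0.6504 mrad

0.6504 mrad


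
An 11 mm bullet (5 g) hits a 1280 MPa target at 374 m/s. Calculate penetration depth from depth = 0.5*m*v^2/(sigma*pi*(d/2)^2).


A = pi*(d/2)^2 = pi*(11/2)^2 = 95.0332 mm^2
E = 0.5*m*v^2 = 0.5*0.005*374^2 = 349.69 J
depth = E/(sigma*A) = 349.69 J / (1280 MPa * 95.0332 mm^2) = 349.69/(1280 * 95.0332) m = 0.00287474 m ≈ 2.875 mm

2.875 mm


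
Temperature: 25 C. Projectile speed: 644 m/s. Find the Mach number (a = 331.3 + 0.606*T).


a = 331.3 + 0.606*(25) = 346.45 m/s
M = v/a = 644/346.45 = 1.859

1.859


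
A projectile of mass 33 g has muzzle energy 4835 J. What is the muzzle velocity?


v = sqrt(2*E/m) = sqrt(2*4835/0.033) = 541.3 m/s

541.3 m/s


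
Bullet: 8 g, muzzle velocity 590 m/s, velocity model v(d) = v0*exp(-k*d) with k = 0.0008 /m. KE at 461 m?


v = v0*exp(-k*d) = 590*exp(-0.0008*461) = 408.023 m/s
E = 0.5*m*v^2 = 0.5*0.008*408.023^2 = 665.9 J

665.9 J


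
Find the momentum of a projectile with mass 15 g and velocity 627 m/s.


p = m*v = 0.015*627 = 9.405 kg·m/s

9.405 kg·m/s


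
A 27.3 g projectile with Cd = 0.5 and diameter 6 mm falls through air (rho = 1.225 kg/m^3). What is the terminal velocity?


A = pi*(d/2)^2 = pi*(6/2000)^2 = 2.82743e-05 m^2
vt = sqrt(2mg/(Cd*rho*A)) = sqrt(2*0.0273*9.81/(0.5 * 1.225 * 2.82743e-05)) = 175.9 m/s

175.9 m/s


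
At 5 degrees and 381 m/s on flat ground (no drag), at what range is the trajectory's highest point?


R = v0^2*sin(2*theta)/g = 381^2*sin(2*5°)/9.81 = 2569.52 m
apex_dist = R/2 = 2569.52/2 = 1285 m

1285 m


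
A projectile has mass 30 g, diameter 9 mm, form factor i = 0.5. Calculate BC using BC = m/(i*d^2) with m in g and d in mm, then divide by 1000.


BC = m/(i*d^2*1000) = 30/(0.5 * 9^2 * 1000) = 0.0007407

0.0007407


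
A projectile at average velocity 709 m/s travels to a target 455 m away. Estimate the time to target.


t = d/v = 455/709 = 0.6417 s

0.6417 s


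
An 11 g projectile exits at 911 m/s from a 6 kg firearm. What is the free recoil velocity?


v_recoil = m_p * v_p / m_gun = 0.011 * 911 / 6 = 1.67 m/s

1.67 m/s


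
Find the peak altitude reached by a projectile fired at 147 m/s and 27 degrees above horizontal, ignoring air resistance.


H = (v0*sin(theta))^2 / (2g) = (147*sin(27°))^2 / (2*9.81) = 227 m

227 m


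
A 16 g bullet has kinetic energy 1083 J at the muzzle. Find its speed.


v = sqrt(2*E/m) = sqrt(2*1083/0.016) = 367.9 m/s

367.9 m/s


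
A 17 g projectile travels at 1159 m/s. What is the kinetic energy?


E = 0.5*m*v^2 = 0.5*0.017*1159^2 = 11418 J

11418 J


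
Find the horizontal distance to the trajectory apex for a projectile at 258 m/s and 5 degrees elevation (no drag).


R = v0^2*sin(2*theta)/g = 258^2*sin(2*5°)/9.81 = 1178.26 m
apex_dist = R/2 = 1178.26/2 = 589.1 m

589.1 m


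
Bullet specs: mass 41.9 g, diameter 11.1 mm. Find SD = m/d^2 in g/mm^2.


SD = m/d^2 = 41.9/11.1^2 = 0.3401 g/mm^2

0.3401 g/mm^2


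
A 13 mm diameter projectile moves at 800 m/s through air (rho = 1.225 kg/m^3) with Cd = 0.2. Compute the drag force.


A = pi*(d/2)^2 = pi*(13/2000)^2 = 1.32732e-04 m^2
Fd = 0.5*Cd*rho*A*v^2 = 0.5*0.2*1.225*1.32732e-04*800^2 = 10.41 N

10.41 N


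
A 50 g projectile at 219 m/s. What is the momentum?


p = m*v = 0.05*219 = 10.95 kg·m/s

10.95 kg·m/s


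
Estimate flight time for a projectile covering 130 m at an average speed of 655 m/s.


t = d/v = 130/655 = 0.1985 s

0.1985 s


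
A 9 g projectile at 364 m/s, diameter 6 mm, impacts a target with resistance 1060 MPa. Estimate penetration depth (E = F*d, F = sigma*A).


A = pi*(d/2)^2 = pi*(6/2)^2 = 28.2743 mm^2
E = 0.5*m*v^2 = 0.5*0.009*364^2 = 596.232 J
depth = E/(sigma*A) = 596.232 J / (1060 MPa * 28.2743 mm^2) = 596.232/(1060 * 28.2743) m = 0.0198938 m ≈ 19.89 mm

19.89 mm


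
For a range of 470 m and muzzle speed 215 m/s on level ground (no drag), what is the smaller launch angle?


sin(2*theta) = R*g/v0^2 = 470*9.81/215^2 = 0.0997447, theta = arcsin(0.0997447)/2 = 2.862°

2.862 degrees


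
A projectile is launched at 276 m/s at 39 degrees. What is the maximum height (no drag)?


H = (v0*sin(theta))^2 / (2g) = (276*sin(39°))^2 / (2*9.81) = 1538 m

1538 m


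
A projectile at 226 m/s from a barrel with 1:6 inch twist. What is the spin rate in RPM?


twist_m = 6*0.0254 = 0.1524 m
spin = v/twist = 226/0.1524 = 1482.94 rev/s
RPM = spin*60 = 1482.94*60 ≈ 88976 RPM

88976 RPM


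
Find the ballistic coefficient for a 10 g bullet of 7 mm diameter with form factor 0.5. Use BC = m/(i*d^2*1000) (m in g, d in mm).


BC = m/(i*d^2*1000) = 10/(0.5 * 7^2 * 1000) = 0.0004082

0.0004082


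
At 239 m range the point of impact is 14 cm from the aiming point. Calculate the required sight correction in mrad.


1 mrad subtends 1 cm per 10 m of range, so adj = error_cm / (dist_m / 10) = 14 / (239/10) = 0.5858 mrad

0.5858 mrad


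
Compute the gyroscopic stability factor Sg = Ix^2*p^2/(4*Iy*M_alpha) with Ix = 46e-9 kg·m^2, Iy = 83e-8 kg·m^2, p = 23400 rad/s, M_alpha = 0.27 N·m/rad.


Sg = Ix^2 * p^2 / (4 * Iy * M_alpha) = (46e-9)^2 * 23400^2 / (4 * 83e-8 * 0.27) = 1.293

1.293


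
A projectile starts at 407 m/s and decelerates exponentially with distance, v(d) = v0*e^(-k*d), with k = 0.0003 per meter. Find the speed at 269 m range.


v = v0*exp(-k*d) = 407*exp(-0.0003*269) = 375.4 m/s

375.4 m/s


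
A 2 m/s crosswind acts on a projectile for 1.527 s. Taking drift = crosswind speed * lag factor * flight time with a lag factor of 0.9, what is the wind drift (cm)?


drift = v_wind * lag * t = 2 * 0.9 * 1.527 = 2.7486 m ≈ 274.9 cm

274.9 cm


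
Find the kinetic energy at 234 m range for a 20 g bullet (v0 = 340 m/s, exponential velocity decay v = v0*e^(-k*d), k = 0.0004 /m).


v = v0*exp(-k*d) = 340*exp(-0.0004*234) = 309.62 m/s
E = 0.5*m*v^2 = 0.5*0.02*309.62^2 = 958.6 J

958.6 J


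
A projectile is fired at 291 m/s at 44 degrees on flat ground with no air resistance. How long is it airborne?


T = 2*v0*sin(theta)/g = 2*291*sin(44°)/9.81 = 41.21 s

41.21 s


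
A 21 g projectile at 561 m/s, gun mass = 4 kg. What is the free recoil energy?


v_r = m_p*v_p/m_gun = 0.021*561/4 = 2.94525 m/s, E_r = 0.5*m_gun*v_r^2 = 0.5*4*2.94525^2 = 17.35 J

17.35 J


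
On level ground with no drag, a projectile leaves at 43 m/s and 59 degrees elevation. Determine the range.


R = v0^2 * sin(2*theta) / g = 43^2 * sin(2*59°) / 9.81 = 166.4 m

166.4 m


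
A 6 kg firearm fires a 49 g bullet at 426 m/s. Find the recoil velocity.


v_recoil = m_p * v_p / m_gun = 0.049 * 426 / 6 = 3.479 m/s

3.479 m/s


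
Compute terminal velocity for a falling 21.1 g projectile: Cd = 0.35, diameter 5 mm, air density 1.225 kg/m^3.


A = pi*(d/2)^2 = pi*(5/2000)^2 = 1.96350e-05 m^2
vt = sqrt(2mg/(Cd*rho*A)) = sqrt(2*0.0211*9.81/(0.35 * 1.225 * 1.96350e-05)) = 221.8 m/s

221.8 m/s


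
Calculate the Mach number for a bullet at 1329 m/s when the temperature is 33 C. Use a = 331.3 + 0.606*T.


a = 331.3 + 0.606*(33) = 351.298 m/s
M = v/a = 1329/351.298 = 3.783

3.783


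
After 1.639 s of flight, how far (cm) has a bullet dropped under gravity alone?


drop = 0.5*g*t^2 = 0.5*9.81*1.639^2 = 13.1764 m ≈ 1318 cm

1318 cm


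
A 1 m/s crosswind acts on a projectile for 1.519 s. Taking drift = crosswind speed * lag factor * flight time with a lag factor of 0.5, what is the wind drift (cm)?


drift = v_wind * lag * t = 1 * 0.5 * 1.519 = 0.7595 m ≈ 75.95 cm

75.95 cm


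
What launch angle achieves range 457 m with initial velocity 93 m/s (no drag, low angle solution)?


sin(2*theta) = R*g/v0^2 = 457*9.81/93^2 = 0.518345, theta = arcsin(0.518345)/2 = 15.61°

15.61 degrees


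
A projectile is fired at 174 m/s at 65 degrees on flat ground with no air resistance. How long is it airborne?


T = 2*v0*sin(theta)/g = 2*174*sin(65°)/9.81 = 32.15 s

32.15 s


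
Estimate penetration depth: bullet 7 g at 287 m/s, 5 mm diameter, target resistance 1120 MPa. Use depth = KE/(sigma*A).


A = pi*(d/2)^2 = pi*(5/2)^2 = 19.635 mm^2
E = 0.5*m*v^2 = 0.5*0.007*287^2 = 288.291 J
depth = E/(sigma*A) = 288.291 J / (1120 MPa * 19.635 mm^2) = 288.291/(1120 * 19.635) m = 0.0131094 m ≈ 13.11 mm

13.11 mm


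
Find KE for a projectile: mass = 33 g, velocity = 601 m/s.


E = 0.5*m*v^2 = 0.5*0.033*601^2 = 5960 J

5960 J


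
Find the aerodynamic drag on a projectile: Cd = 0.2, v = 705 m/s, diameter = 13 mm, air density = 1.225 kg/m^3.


A = pi*(d/2)^2 = pi*(13/2000)^2 = 1.32732e-04 m^2
Fd = 0.5*Cd*rho*A*v^2 = 0.5*0.2*1.225*1.32732e-04*705^2 = 8.081 N

8.081 N


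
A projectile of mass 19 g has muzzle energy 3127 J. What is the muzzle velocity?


v = sqrt(2*E/m) = sqrt(2*3127/0.019) = 573.7 m/s

573.7 m/s


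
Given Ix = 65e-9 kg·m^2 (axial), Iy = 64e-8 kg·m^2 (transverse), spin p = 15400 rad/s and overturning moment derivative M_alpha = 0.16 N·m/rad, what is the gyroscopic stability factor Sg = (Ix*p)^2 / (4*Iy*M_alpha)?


Sg = Ix^2 * p^2 / (4 * Iy * M_alpha) = (65e-9)^2 * 15400^2 / (4 * 64e-8 * 0.16) = 2.446

2.446


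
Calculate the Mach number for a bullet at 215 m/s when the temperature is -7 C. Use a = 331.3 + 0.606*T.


a = 331.3 + 0.606*(-7) = 327.058 m/s
M = v/a = 215/327.058 = 0.6574

0.6574


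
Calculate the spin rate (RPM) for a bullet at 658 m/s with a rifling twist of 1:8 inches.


twist_m = 8*0.0254 = 0.2032 m
spin = v/twist = 658/0.2032 = 3238.189 rev/s
RPM = spin*60 = 3238.189*60 ≈ 194291 RPM

194291 RPM


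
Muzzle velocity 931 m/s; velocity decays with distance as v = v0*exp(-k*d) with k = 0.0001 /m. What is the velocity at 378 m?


v = v0*exp(-k*d) = 931*exp(-0.0001*378) = 896.5 m/s

896.5 m/s


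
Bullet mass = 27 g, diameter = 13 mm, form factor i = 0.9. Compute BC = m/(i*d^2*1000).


BC = m/(i*d^2*1000) = 27/(0.9 * 13^2 * 1000) = 0.0001775

0.0001775


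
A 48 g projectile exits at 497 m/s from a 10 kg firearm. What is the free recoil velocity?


v_recoil = m_p * v_p / m_gun = 0.048 * 497 / 10 = 2.386 m/s

2.386 m/s


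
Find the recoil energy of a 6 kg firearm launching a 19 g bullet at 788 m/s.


v_r = m_p*v_p/m_gun = 0.019*788/6 = 2.49533 m/s, E_r = 0.5*m_gun*v_r^2 = 0.5*6*2.49533^2 = 18.68 J

18.68 J


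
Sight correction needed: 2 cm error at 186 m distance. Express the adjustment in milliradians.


1 mrad subtends 1 cm per 10 m of range, so adj = error_cm / (dist_m / 10) = 2 / (186/10) = 0.1075 mrad

0.1075 mrad


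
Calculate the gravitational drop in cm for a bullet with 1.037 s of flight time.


drop = 0.5*g*t^2 = 0.5*9.81*1.037^2 = 5.27468 m ≈ 527.5 cm

527.5 cm


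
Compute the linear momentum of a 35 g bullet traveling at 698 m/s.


p = m*v = 0.035*698 = 24.43 kg·m/s

24.43 kg·m/s


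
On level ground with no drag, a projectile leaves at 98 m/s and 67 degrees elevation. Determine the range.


R = v0^2 * sin(2*theta) / g = 98^2 * sin(2*67°) / 9.81 = 704.2 m

704.2 m


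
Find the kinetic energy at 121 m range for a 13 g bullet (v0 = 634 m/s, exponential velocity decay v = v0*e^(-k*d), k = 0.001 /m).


v = v0*exp(-k*d) = 634*exp(-0.001*121) = 561.746 m/s
E = 0.5*m*v^2 = 0.5*0.013*561.746^2 = 2051 J

2051 J
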